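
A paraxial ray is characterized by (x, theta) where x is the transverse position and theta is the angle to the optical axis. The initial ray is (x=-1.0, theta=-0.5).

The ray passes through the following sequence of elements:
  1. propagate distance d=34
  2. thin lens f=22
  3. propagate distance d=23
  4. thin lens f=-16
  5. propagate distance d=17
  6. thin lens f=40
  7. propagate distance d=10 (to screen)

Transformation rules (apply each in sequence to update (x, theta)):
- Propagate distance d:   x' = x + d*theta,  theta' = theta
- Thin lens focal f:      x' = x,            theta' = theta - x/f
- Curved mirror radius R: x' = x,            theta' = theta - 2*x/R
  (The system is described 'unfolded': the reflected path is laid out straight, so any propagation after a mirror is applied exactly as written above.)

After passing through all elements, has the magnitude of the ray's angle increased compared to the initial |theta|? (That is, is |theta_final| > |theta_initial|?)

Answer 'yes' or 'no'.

Initial: x=-1.0000 theta=-0.5000
After 1 (propagate distance d=34): x=-18.0000 theta=-0.5000
After 2 (thin lens f=22): x=-18.0000 theta=7/22 (≈0.3182)
After 3 (propagate distance d=23): x=-235/22 (≈-10.6818) theta=7/22 (≈0.3182)
After 4 (thin lens f=-16): x=-235/22 (≈-10.6818) theta=-123/352 (≈-0.3494)
After 5 (propagate distance d=17): x=-5851/352 (≈-16.6222) theta=-123/352 (≈-0.3494)
After 6 (thin lens f=40): x=-5851/352 (≈-16.6222) theta=931/14080 (≈0.0661)
After 7 (propagate distance d=10 (to screen)): x=-2043/128 (≈-15.9609) theta=931/14080 (≈0.0661)
|theta_initial|=0.5000 |theta_final|=931/14080 (≈0.0661) -> not increased

Answer: no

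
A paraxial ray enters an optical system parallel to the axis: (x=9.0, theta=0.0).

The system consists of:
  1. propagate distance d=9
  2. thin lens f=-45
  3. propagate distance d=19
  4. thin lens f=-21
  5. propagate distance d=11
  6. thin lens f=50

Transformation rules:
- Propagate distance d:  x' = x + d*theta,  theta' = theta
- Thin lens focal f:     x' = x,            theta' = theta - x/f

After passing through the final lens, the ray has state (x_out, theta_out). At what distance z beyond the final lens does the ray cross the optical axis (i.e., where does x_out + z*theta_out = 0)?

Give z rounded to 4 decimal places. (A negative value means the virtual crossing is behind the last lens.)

Initial: x=9.0000 theta=0.0000
After 1 (propagate distance d=9): x=9.0000 theta=0.0000
After 2 (thin lens f=-45): x=9.0000 theta=0.2000
After 3 (propagate distance d=19): x=12.8000 theta=0.2000
After 4 (thin lens f=-21): x=12.8000 theta=17/21 (≈0.8095)
After 5 (propagate distance d=11): x=2279/105 (≈21.7048) theta=17/21 (≈0.8095)
After 6 (thin lens f=50): x=2279/105 (≈21.7048) theta=657/1750 (≈0.3754)
z_focus = -x_out/theta_out = -(2279/105)/(657/1750) = -113950/1971 ≈ -57.8133
Rounded to 4 decimal places: z = -57.8133

Answer: -57.8133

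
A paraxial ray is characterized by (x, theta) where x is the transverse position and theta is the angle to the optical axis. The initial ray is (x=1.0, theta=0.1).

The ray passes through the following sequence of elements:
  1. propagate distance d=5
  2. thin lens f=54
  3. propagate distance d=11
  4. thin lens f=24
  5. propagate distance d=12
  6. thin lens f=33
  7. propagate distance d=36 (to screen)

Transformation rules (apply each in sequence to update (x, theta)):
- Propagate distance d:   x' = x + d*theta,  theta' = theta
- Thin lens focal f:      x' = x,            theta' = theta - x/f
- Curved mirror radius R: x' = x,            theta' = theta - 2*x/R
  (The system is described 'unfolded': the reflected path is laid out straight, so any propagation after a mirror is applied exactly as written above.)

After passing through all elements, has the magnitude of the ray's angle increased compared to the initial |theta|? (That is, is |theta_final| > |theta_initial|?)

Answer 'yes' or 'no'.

Answer: no

Derivation:
Initial: x=1.0000 theta=0.1000
After 1 (propagate distance d=5): x=1.5000 theta=0.1000
After 2 (thin lens f=54): x=1.5000 theta=13/180 (≈0.0722)
After 3 (propagate distance d=11): x=413/180 (≈2.2944) theta=13/180 (≈0.0722)
After 4 (thin lens f=24): x=413/180 (≈2.2944) theta=-101/4320 (≈-0.0234)
After 5 (propagate distance d=12): x=145/72 (≈2.0139) theta=-101/4320 (≈-0.0234)
After 6 (thin lens f=33): x=145/72 (≈2.0139) theta=-1337/15840 (≈-0.0844)
After 7 (propagate distance d=36 (to screen)): x=-2029/1980 (≈-1.0247) theta=-1337/15840 (≈-0.0844)
|theta_initial|=0.1000 |theta_final|=1337/15840 (≈0.0844) -> not increased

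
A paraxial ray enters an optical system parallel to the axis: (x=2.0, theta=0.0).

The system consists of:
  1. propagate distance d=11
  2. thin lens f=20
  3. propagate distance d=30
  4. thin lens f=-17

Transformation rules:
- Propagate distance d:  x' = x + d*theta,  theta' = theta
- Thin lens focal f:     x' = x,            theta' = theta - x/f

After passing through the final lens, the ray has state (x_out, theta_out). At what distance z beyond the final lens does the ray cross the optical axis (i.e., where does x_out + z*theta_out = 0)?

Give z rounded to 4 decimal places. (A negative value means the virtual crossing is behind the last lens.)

Initial: x=2.0000 theta=0.0000
After 1 (propagate distance d=11): x=2.0000 theta=0.0000
After 2 (thin lens f=20): x=2.0000 theta=-0.1000
After 3 (propagate distance d=30): x=-1.0000 theta=-0.1000
After 4 (thin lens f=-17): x=-1.0000 theta=-27/170 (≈-0.1588)
z_focus = -x_out/theta_out = -(-1.0000)/(-27/170) = -170/27 ≈ -6.2963
Rounded to 4 decimal places: z = -6.2963

Answer: -6.2963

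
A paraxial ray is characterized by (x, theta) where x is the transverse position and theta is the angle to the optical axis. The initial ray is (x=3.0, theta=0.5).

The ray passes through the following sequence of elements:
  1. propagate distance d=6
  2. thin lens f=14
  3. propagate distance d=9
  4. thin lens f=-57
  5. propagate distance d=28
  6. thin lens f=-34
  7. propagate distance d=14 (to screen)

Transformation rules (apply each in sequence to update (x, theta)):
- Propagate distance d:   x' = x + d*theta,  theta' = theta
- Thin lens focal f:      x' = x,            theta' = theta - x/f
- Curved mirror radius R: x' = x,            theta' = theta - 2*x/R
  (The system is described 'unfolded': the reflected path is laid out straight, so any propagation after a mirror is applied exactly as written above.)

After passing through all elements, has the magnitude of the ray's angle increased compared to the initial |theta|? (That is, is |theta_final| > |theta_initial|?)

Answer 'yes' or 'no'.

Answer: yes

Derivation:
Initial: x=3.0000 theta=0.5000
After 1 (propagate distance d=6): x=6.0000 theta=0.5000
After 2 (thin lens f=14): x=6.0000 theta=1/14 (≈0.0714)
After 3 (propagate distance d=9): x=93/14 (≈6.6429) theta=1/14 (≈0.0714)
After 4 (thin lens f=-57): x=93/14 (≈6.6429) theta=25/133 (≈0.1880)
After 5 (propagate distance d=28): x=3167/266 (≈11.9060) theta=25/133 (≈0.1880)
After 6 (thin lens f=-34): x=3167/266 (≈11.9060) theta=4867/9044 (≈0.5381)
After 7 (propagate distance d=14 (to screen)): x=43954/2261 (≈19.4401) theta=4867/9044 (≈0.5381)
|theta_initial|=0.5000 |theta_final|=4867/9044 (≈0.5381) -> increased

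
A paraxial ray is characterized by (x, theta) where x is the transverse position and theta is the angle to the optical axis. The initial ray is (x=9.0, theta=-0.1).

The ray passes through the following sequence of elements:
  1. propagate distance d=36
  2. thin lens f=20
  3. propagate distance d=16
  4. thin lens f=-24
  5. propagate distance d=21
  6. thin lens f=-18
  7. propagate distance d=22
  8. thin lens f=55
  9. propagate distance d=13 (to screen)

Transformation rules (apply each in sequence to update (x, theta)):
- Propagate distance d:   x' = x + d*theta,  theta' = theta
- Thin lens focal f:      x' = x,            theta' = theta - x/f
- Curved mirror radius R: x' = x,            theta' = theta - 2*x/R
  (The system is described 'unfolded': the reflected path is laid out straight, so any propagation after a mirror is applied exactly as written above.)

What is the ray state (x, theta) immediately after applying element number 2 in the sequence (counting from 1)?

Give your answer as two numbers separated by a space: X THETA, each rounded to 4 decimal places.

Answer: 5.4000 -0.3700

Derivation:
Initial: x=9.0000 theta=-0.1000
After 1 (propagate distance d=36): x=5.4000 theta=-0.1000
After 2 (thin lens f=20): x=5.4000 theta=-0.3700
Rounded to 4 decimal places: x = 5.4000, theta = -0.3700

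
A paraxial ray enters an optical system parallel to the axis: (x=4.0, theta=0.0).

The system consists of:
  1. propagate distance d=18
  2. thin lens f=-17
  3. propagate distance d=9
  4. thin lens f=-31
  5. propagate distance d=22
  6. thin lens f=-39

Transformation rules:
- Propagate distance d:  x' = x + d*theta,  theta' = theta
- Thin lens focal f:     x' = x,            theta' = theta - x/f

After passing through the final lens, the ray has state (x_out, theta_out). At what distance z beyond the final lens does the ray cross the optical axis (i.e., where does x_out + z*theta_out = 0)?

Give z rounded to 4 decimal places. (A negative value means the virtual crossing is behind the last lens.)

Answer: -18.7579

Derivation:
Initial: x=4.0000 theta=0.0000
After 1 (propagate distance d=18): x=4.0000 theta=0.0000
After 2 (thin lens f=-17): x=4.0000 theta=4/17 (≈0.2353)
After 3 (propagate distance d=9): x=104/17 (≈6.1176) theta=4/17 (≈0.2353)
After 4 (thin lens f=-31): x=104/17 (≈6.1176) theta=228/527 (≈0.4326)
After 5 (propagate distance d=22): x=8240/527 (≈15.6357) theta=228/527 (≈0.4326)
After 6 (thin lens f=-39): x=8240/527 (≈15.6357) theta=17132/20553 (≈0.8336)
z_focus = -x_out/theta_out = -(8240/527)/(17132/20553) = -80340/4283 ≈ -18.7579
Rounded to 4 decimal places: z = -18.7579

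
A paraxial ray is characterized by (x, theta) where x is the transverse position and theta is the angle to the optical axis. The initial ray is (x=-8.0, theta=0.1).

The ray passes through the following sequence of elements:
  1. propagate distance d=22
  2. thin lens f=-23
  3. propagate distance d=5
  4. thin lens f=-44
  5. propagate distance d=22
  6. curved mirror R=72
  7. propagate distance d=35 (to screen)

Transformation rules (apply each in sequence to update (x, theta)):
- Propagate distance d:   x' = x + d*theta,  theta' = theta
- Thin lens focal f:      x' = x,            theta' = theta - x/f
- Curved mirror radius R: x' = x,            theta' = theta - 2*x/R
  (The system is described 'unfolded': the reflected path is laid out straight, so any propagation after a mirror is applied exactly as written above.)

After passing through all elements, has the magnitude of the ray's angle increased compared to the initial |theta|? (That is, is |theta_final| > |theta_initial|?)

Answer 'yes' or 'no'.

Answer: no

Derivation:
Initial: x=-8.0000 theta=0.1000
After 1 (propagate distance d=22): x=-5.8000 theta=0.1000
After 2 (thin lens f=-23): x=-5.8000 theta=-7/46 (≈-0.1522)
After 3 (propagate distance d=5): x=-1509/230 (≈-6.5609) theta=-7/46 (≈-0.1522)
After 4 (thin lens f=-44): x=-1509/230 (≈-6.5609) theta=-3049/10120 (≈-0.3013)
After 5 (propagate distance d=22): x=-6067/460 (≈-13.1891) theta=-3049/10120 (≈-0.3013)
After 6 (curved mirror R=72): x=-6067/460 (≈-13.1891) theta=2371/36432 (≈0.0651)
After 7 (propagate distance d=35 (to screen)): x=-1987607/182160 (≈-10.9113) theta=2371/36432 (≈0.0651)
|theta_initial|=0.1000 |theta_final|=2371/36432 (≈0.0651) -> not increased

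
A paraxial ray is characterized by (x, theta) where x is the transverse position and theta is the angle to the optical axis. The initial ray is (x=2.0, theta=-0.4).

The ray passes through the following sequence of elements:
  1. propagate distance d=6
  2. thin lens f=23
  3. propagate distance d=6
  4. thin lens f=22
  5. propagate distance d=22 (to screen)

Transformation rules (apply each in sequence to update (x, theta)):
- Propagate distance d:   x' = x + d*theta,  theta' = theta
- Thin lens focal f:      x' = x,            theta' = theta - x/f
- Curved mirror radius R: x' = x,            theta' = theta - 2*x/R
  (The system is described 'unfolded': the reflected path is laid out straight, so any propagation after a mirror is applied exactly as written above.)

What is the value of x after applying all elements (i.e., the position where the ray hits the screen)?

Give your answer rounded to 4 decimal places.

Initial: x=2.0000 theta=-0.4000
After 1 (propagate distance d=6): x=-0.4000 theta=-0.4000
After 2 (thin lens f=23): x=-0.4000 theta=-44/115 (≈-0.3826)
After 3 (propagate distance d=6): x=-62/23 (≈-2.6957) theta=-44/115 (≈-0.3826)
After 4 (thin lens f=22): x=-62/23 (≈-2.6957) theta=-329/1265 (≈-0.2601)
After 5 (propagate distance d=22 (to screen)): x=-968/115 (≈-8.4174) theta=-329/1265 (≈-0.2601)
Rounded to 4 decimal places: x = -8.4174

Answer: -8.4174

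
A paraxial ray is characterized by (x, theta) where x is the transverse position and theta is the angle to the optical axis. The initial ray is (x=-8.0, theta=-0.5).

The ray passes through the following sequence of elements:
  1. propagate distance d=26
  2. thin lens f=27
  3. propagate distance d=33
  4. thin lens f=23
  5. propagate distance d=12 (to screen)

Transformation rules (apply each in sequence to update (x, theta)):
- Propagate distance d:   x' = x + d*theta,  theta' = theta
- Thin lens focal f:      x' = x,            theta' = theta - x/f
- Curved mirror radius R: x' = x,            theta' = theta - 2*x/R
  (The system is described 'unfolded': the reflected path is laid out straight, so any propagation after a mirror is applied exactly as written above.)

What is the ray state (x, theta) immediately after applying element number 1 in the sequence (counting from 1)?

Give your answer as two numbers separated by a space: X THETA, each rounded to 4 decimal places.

Initial: x=-8.0000 theta=-0.5000
After 1 (propagate distance d=26): x=-21.0000 theta=-0.5000
Rounded to 4 decimal places: x = -21.0000, theta = -0.5000

Answer: -21.0000 -0.5000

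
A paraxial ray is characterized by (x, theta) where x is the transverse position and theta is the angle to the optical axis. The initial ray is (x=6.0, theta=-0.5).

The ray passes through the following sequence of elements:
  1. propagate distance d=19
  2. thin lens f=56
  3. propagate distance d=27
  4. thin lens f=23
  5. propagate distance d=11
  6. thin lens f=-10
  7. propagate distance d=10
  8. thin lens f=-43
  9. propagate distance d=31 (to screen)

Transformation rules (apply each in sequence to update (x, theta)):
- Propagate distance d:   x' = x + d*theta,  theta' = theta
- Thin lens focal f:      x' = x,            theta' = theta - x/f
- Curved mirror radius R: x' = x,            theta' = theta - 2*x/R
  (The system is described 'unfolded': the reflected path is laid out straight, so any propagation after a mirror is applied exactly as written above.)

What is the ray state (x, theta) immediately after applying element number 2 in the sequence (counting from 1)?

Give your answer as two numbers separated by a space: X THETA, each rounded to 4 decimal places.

Answer: -3.5000 -0.4375

Derivation:
Initial: x=6.0000 theta=-0.5000
After 1 (propagate distance d=19): x=-3.5000 theta=-0.5000
After 2 (thin lens f=56): x=-3.5000 theta=-0.4375
Rounded to 4 decimal places: x = -3.5000, theta = -0.4375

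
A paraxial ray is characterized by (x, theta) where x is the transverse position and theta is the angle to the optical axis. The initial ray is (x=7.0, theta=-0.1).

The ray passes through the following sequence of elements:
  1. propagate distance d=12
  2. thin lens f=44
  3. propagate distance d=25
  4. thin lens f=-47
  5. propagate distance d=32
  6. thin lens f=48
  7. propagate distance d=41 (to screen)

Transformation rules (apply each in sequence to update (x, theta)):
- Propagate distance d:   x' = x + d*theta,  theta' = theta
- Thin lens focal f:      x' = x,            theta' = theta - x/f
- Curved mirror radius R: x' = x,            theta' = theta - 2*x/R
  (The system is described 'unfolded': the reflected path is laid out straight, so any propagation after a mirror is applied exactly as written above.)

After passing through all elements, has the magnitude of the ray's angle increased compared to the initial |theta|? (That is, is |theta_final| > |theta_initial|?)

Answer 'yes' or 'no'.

Answer: no

Derivation:
Initial: x=7.0000 theta=-0.1000
After 1 (propagate distance d=12): x=5.8000 theta=-0.1000
After 2 (thin lens f=44): x=5.8000 theta=-51/220 (≈-0.2318)
After 3 (propagate distance d=25): x=1/220 (≈0.0045) theta=-51/220 (≈-0.2318)
After 4 (thin lens f=-47): x=1/220 (≈0.0045) theta=-599/2585 (≈-0.2317)
After 5 (propagate distance d=32): x=-15325/2068 (≈-7.4105) theta=-599/2585 (≈-0.2317)
After 6 (thin lens f=48): x=-15325/2068 (≈-7.4105) theta=-38383/496320 (≈-0.0773)
After 7 (propagate distance d=41 (to screen)): x=-5251703/496320 (≈-10.5813) theta=-38383/496320 (≈-0.0773)
|theta_initial|=0.1000 |theta_final|=38383/496320 (≈0.0773) -> not increased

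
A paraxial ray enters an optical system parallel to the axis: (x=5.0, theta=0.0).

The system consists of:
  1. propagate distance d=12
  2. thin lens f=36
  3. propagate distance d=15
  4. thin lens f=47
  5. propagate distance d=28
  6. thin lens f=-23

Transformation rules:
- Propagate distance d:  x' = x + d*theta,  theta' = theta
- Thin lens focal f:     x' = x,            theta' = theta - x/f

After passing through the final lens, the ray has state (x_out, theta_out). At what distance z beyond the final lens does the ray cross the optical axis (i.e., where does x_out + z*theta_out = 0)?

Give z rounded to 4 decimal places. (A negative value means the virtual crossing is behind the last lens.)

Answer: -8.5010

Derivation:
Initial: x=5.0000 theta=0.0000
After 1 (propagate distance d=12): x=5.0000 theta=0.0000
After 2 (thin lens f=36): x=5.0000 theta=-5/36 (≈-0.1389)
After 3 (propagate distance d=15): x=35/12 (≈2.9167) theta=-5/36 (≈-0.1389)
After 4 (thin lens f=47): x=35/12 (≈2.9167) theta=-85/423 (≈-0.2009)
After 5 (propagate distance d=28): x=-4585/1692 (≈-2.7098) theta=-85/423 (≈-0.2009)
After 6 (thin lens f=-23): x=-4585/1692 (≈-2.7098) theta=-4135/12972 (≈-0.3188)
z_focus = -x_out/theta_out = -(-4585/1692)/(-4135/12972) = -21091/2481 ≈ -8.5010
Rounded to 4 decimal places: z = -8.5010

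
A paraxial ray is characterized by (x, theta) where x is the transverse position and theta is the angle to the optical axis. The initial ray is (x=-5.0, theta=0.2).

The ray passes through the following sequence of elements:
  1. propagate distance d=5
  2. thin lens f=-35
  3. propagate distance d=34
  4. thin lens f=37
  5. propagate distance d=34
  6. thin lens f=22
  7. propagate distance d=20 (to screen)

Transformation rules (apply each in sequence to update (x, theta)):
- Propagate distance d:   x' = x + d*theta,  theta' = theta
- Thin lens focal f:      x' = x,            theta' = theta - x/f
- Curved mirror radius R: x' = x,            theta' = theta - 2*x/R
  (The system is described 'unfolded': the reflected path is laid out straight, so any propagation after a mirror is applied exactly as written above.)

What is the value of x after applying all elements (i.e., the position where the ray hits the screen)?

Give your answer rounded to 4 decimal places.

Answer: 2.5581

Derivation:
Initial: x=-5.0000 theta=0.2000
After 1 (propagate distance d=5): x=-4.0000 theta=0.2000
After 2 (thin lens f=-35): x=-4.0000 theta=3/35 (≈0.0857)
After 3 (propagate distance d=34): x=-38/35 (≈-1.0857) theta=3/35 (≈0.0857)
After 4 (thin lens f=37): x=-38/35 (≈-1.0857) theta=149/1295 (≈0.1151)
After 5 (propagate distance d=34): x=732/259 (≈2.8263) theta=149/1295 (≈0.1151)
After 6 (thin lens f=22): x=732/259 (≈2.8263) theta=-191/14245 (≈-0.0134)
After 7 (propagate distance d=20 (to screen)): x=7288/2849 (≈2.5581) theta=-191/14245 (≈-0.0134)
Rounded to 4 decimal places: x = 2.5581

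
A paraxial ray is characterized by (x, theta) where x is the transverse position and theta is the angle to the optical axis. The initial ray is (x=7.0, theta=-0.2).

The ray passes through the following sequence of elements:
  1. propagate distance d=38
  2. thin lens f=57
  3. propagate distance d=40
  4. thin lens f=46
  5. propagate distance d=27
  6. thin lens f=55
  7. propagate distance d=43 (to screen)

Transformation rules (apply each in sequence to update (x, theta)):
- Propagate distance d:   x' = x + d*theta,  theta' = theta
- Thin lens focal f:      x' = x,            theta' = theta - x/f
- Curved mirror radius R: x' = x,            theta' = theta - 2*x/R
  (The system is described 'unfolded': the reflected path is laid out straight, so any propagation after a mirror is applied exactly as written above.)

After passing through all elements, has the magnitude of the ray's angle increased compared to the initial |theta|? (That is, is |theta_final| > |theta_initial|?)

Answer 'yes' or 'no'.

Answer: no

Derivation:
Initial: x=7.0000 theta=-0.2000
After 1 (propagate distance d=38): x=-0.6000 theta=-0.2000
After 2 (thin lens f=57): x=-0.6000 theta=-18/95 (≈-0.1895)
After 3 (propagate distance d=40): x=-777/95 (≈-8.1789) theta=-18/95 (≈-0.1895)
After 4 (thin lens f=46): x=-777/95 (≈-8.1789) theta=-51/4370 (≈-0.0117)
After 5 (propagate distance d=27): x=-37119/4370 (≈-8.4941) theta=-51/4370 (≈-0.0117)
After 6 (thin lens f=55): x=-37119/4370 (≈-8.4941) theta=903/6325 (≈0.1428)
After 7 (propagate distance d=43 (to screen)): x=-566043/240350 (≈-2.3551) theta=903/6325 (≈0.1428)
|theta_initial|=0.2000 |theta_final|=903/6325 (≈0.1428) -> not increased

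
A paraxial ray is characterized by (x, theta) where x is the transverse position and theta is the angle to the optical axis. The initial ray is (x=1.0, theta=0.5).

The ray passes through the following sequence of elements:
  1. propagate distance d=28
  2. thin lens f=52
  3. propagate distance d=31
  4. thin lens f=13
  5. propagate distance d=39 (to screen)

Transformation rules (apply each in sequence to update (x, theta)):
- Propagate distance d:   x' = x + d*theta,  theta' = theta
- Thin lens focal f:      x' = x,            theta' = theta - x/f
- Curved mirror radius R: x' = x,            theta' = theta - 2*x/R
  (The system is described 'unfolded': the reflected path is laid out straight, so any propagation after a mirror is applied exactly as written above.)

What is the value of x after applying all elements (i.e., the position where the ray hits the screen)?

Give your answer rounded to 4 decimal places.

Answer: -34.8654

Derivation:
Initial: x=1.0000 theta=0.5000
After 1 (propagate distance d=28): x=15.0000 theta=0.5000
After 2 (thin lens f=52): x=15.0000 theta=11/52 (≈0.2115)
After 3 (propagate distance d=31): x=1121/52 (≈21.5577) theta=11/52 (≈0.2115)
After 4 (thin lens f=13): x=1121/52 (≈21.5577) theta=-489/338 (≈-1.4467)
After 5 (propagate distance d=39 (to screen)): x=-1813/52 (≈-34.8654) theta=-489/338 (≈-1.4467)
Rounded to 4 decimal places: x = -34.8654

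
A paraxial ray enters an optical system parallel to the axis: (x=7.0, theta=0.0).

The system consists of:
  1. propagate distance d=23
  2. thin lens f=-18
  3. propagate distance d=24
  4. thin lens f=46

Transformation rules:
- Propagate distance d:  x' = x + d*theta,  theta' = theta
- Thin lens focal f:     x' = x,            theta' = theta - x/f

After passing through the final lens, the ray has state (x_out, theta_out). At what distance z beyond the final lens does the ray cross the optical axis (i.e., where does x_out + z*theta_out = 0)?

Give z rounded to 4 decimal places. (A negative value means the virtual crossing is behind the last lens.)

Initial: x=7.0000 theta=0.0000
After 1 (propagate distance d=23): x=7.0000 theta=0.0000
After 2 (thin lens f=-18): x=7.0000 theta=7/18 (≈0.3889)
After 3 (propagate distance d=24): x=49/3 (≈16.3333) theta=7/18 (≈0.3889)
After 4 (thin lens f=46): x=49/3 (≈16.3333) theta=7/207 (≈0.0338)
z_focus = -x_out/theta_out = -(49/3)/(7/207) = -483.0000
Rounded to 4 decimal places: z = -483.0000

Answer: -483.0000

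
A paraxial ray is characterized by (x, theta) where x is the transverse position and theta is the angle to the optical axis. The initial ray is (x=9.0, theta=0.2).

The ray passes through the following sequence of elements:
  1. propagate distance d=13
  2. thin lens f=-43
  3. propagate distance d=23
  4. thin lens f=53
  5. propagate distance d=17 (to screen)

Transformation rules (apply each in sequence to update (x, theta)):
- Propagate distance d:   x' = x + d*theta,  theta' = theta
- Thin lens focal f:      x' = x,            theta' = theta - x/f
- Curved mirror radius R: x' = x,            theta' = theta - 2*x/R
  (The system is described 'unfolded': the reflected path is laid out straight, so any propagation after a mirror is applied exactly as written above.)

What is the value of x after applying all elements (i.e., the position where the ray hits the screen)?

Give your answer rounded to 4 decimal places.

Answer: 23.2043

Derivation:
Initial: x=9.0000 theta=0.2000
After 1 (propagate distance d=13): x=11.6000 theta=0.2000
After 2 (thin lens f=-43): x=11.6000 theta=101/215 (≈0.4698)
After 3 (propagate distance d=23): x=4817/215 (≈22.4047) theta=101/215 (≈0.4698)
After 4 (thin lens f=53): x=4817/215 (≈22.4047) theta=536/11395 (≈0.0470)
After 5 (propagate distance d=17 (to screen)): x=264413/11395 (≈23.2043) theta=536/11395 (≈0.0470)
Rounded to 4 decimal places: x = 23.2043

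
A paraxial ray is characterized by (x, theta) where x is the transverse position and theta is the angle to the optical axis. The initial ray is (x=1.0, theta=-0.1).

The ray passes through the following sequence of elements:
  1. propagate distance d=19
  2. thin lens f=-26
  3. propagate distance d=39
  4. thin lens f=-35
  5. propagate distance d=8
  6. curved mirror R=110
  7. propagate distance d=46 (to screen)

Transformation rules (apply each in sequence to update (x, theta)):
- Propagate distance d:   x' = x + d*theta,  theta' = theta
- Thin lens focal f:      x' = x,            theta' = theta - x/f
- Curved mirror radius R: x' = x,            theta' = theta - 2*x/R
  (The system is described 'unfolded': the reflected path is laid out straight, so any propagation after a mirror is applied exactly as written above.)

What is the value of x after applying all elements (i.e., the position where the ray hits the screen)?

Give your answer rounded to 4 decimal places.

Initial: x=1.0000 theta=-0.1000
After 1 (propagate distance d=19): x=-0.9000 theta=-0.1000
After 2 (thin lens f=-26): x=-0.9000 theta=-7/52 (≈-0.1346)
After 3 (propagate distance d=39): x=-6.1500 theta=-7/52 (≈-0.1346)
After 4 (thin lens f=-35): x=-6.1500 theta=-706/2275 (≈-0.3103)
After 5 (propagate distance d=8): x=-78557/9100 (≈-8.6326) theta=-706/2275 (≈-0.3103)
After 6 (curved mirror R=110): x=-78557/9100 (≈-8.6326) theta=-76763/500500 (≈-0.1534)
After 7 (propagate distance d=46 (to screen)): x=-7851733/500500 (≈-15.6878) theta=-76763/500500 (≈-0.1534)
Rounded to 4 decimal places: x = -15.6878

Answer: -15.6878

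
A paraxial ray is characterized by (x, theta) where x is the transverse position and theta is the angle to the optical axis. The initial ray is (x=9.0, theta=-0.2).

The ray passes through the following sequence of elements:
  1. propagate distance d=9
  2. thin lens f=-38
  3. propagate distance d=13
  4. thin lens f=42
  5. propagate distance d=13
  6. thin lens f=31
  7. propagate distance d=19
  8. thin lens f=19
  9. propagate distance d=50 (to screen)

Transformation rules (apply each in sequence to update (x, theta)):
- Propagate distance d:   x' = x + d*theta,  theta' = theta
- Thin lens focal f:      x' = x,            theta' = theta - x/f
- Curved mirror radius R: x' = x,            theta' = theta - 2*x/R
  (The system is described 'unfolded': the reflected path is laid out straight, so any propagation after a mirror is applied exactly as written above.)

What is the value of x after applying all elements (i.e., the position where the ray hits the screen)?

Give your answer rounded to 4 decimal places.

Answer: -14.0343

Derivation:
Initial: x=9.0000 theta=-0.2000
After 1 (propagate distance d=9): x=7.2000 theta=-0.2000
After 2 (thin lens f=-38): x=7.2000 theta=-1/95 (≈-0.0105)
After 3 (propagate distance d=13): x=671/95 (≈7.0632) theta=-1/95 (≈-0.0105)
After 4 (thin lens f=42): x=671/95 (≈7.0632) theta=-713/3990 (≈-0.1787)
After 5 (propagate distance d=13): x=18913/3990 (≈4.7401) theta=-713/3990 (≈-0.1787)
After 6 (thin lens f=31): x=18913/3990 (≈4.7401) theta=-6836/20615 (≈-0.3316)
After 7 (propagate distance d=19): x=-193001/123690 (≈-1.5604) theta=-6836/20615 (≈-0.3316)
After 8 (thin lens f=19): x=-193001/123690 (≈-1.5604) theta=-18913/75810 (≈-0.2495)
After 9 (propagate distance d=50 (to screen)): x=-32982169/2350110 (≈-14.0343) theta=-18913/75810 (≈-0.2495)
Rounded to 4 decimal places: x = -14.0343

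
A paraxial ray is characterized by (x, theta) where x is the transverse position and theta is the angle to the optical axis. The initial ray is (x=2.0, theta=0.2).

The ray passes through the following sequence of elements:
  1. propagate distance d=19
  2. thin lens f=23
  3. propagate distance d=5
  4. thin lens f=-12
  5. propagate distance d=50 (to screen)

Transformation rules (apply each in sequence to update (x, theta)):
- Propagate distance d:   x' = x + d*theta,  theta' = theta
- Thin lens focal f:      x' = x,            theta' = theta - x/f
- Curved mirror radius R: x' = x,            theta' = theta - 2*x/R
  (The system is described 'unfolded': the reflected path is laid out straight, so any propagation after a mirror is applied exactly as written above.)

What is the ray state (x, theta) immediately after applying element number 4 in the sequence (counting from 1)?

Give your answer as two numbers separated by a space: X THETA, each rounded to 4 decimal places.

Answer: 5.5391 0.4094

Derivation:
Initial: x=2.0000 theta=0.2000
After 1 (propagate distance d=19): x=5.8000 theta=0.2000
After 2 (thin lens f=23): x=5.8000 theta=-6/115 (≈-0.0522)
After 3 (propagate distance d=5): x=637/115 (≈5.5391) theta=-6/115 (≈-0.0522)
After 4 (thin lens f=-12): x=637/115 (≈5.5391) theta=113/276 (≈0.4094)
Rounded to 4 decimal places: x = 5.5391, theta = 0.4094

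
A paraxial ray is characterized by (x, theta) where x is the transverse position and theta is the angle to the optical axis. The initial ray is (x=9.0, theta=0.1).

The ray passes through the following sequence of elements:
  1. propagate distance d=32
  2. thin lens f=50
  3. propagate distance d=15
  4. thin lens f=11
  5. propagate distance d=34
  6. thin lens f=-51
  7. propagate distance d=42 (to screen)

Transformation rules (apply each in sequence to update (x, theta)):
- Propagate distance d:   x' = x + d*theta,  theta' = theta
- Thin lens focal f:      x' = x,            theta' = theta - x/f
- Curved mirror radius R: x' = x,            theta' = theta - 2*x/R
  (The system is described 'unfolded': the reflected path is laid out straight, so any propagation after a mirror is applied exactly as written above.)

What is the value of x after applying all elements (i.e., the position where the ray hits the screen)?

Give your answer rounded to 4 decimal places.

Initial: x=9.0000 theta=0.1000
After 1 (propagate distance d=32): x=12.2000 theta=0.1000
After 2 (thin lens f=50): x=12.2000 theta=-0.1440
After 3 (propagate distance d=15): x=10.0400 theta=-0.1440
After 4 (thin lens f=11): x=10.0400 theta=-1453/1375 (≈-1.0567)
After 5 (propagate distance d=34): x=-35597/1375 (≈-25.8887) theta=-1453/1375 (≈-1.0567)
After 6 (thin lens f=-51): x=-35597/1375 (≈-25.8887) theta=-4388/2805 (≈-1.5643)
After 7 (propagate distance d=42 (to screen)): x=-2140949/23375 (≈-91.5914) theta=-4388/2805 (≈-1.5643)
Rounded to 4 decimal places: x = -91.5914

Answer: -91.5914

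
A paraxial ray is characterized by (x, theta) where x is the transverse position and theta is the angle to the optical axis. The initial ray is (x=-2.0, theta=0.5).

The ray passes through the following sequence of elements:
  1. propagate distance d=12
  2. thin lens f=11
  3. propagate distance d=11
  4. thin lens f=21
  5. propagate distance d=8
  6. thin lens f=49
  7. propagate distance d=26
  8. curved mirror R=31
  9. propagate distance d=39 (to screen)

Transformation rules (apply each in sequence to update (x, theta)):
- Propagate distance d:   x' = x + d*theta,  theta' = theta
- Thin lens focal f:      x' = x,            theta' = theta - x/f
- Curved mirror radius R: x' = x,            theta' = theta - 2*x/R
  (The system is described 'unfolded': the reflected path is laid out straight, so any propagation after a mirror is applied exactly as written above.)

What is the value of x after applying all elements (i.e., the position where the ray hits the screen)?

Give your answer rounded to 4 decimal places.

Answer: -6.7249

Derivation:
Initial: x=-2.0000 theta=0.5000
After 1 (propagate distance d=12): x=4.0000 theta=0.5000
After 2 (thin lens f=11): x=4.0000 theta=3/22 (≈0.1364)
After 3 (propagate distance d=11): x=5.5000 theta=3/22 (≈0.1364)
After 4 (thin lens f=21): x=5.5000 theta=-29/231 (≈-0.1255)
After 5 (propagate distance d=8): x=2077/462 (≈4.4957) theta=-29/231 (≈-0.1255)
After 6 (thin lens f=49): x=2077/462 (≈4.4957) theta=-4919/22638 (≈-0.2173)
After 7 (propagate distance d=26): x=-8707/7546 (≈-1.1539) theta=-4919/22638 (≈-0.2173)
After 8 (curved mirror R=31): x=-8707/7546 (≈-1.1539) theta=-14321/100254 (≈-0.1428)
After 9 (propagate distance d=39 (to screen)): x=-786564/116963 (≈-6.7249) theta=-14321/100254 (≈-0.1428)
Rounded to 4 decimal places: x = -6.7249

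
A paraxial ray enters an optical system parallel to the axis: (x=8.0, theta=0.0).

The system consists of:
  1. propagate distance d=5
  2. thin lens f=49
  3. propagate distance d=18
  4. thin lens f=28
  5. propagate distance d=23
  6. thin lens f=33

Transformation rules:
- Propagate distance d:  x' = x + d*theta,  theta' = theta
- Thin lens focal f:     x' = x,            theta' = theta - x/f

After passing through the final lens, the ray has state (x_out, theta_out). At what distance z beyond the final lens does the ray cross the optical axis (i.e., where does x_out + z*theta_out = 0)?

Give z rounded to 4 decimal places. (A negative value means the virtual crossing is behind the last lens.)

Answer: -11.0679

Derivation:
Initial: x=8.0000 theta=0.0000
After 1 (propagate distance d=5): x=8.0000 theta=0.0000
After 2 (thin lens f=49): x=8.0000 theta=-8/49 (≈-0.1633)
After 3 (propagate distance d=18): x=248/49 (≈5.0612) theta=-8/49 (≈-0.1633)
After 4 (thin lens f=28): x=248/49 (≈5.0612) theta=-118/343 (≈-0.3440)
After 5 (propagate distance d=23): x=-978/343 (≈-2.8513) theta=-118/343 (≈-0.3440)
After 6 (thin lens f=33): x=-978/343 (≈-2.8513) theta=-972/3773 (≈-0.2576)
z_focus = -x_out/theta_out = -(-978/343)/(-972/3773) = -1793/162 ≈ -11.0679
Rounded to 4 decimal places: z = -11.0679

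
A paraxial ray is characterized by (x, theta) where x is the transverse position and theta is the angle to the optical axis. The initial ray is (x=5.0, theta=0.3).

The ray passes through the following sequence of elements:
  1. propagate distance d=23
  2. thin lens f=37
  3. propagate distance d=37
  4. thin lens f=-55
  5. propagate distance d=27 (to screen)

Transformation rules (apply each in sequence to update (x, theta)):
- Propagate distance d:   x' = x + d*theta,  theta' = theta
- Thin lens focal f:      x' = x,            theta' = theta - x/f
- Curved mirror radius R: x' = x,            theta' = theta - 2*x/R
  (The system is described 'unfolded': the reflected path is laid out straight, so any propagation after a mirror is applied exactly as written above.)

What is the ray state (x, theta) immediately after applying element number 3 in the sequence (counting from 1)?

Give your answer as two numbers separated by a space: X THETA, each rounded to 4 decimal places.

Initial: x=5.0000 theta=0.3000
After 1 (propagate distance d=23): x=11.9000 theta=0.3000
After 2 (thin lens f=37): x=11.9000 theta=-4/185 (≈-0.0216)
After 3 (propagate distance d=37): x=11.1000 theta=-4/185 (≈-0.0216)
Rounded to 4 decimal places: x = 11.1000, theta = -0.0216

Answer: 11.1000 -0.0216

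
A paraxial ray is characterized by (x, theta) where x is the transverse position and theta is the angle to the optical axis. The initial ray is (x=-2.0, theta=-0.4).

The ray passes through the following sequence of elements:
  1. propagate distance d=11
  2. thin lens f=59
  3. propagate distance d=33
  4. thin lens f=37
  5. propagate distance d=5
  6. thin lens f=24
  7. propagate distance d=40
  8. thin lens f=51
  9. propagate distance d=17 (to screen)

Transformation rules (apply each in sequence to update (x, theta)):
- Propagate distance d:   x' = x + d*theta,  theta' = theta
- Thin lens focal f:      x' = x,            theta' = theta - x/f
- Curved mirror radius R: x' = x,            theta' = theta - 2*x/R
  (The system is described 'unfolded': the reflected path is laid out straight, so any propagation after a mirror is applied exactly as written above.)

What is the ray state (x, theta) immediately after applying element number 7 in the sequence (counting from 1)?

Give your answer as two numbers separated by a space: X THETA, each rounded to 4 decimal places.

Answer: 15.8670 0.7795

Derivation:
Initial: x=-2.0000 theta=-0.4000
After 1 (propagate distance d=11): x=-6.4000 theta=-0.4000
After 2 (thin lens f=59): x=-6.4000 theta=-86/295 (≈-0.2915)
After 3 (propagate distance d=33): x=-4726/295 (≈-16.0203) theta=-86/295 (≈-0.2915)
After 4 (thin lens f=37): x=-4726/295 (≈-16.0203) theta=1544/10915 (≈0.1415)
After 5 (propagate distance d=5): x=-167142/10915 (≈-15.3131) theta=1544/10915 (≈0.1415)
After 6 (thin lens f=24): x=-167142/10915 (≈-15.3131) theta=34033/43660 (≈0.7795)
After 7 (propagate distance d=40): x=173188/10915 (≈15.8670) theta=34033/43660 (≈0.7795)
Rounded to 4 decimal places: x = 15.8670, theta = 0.7795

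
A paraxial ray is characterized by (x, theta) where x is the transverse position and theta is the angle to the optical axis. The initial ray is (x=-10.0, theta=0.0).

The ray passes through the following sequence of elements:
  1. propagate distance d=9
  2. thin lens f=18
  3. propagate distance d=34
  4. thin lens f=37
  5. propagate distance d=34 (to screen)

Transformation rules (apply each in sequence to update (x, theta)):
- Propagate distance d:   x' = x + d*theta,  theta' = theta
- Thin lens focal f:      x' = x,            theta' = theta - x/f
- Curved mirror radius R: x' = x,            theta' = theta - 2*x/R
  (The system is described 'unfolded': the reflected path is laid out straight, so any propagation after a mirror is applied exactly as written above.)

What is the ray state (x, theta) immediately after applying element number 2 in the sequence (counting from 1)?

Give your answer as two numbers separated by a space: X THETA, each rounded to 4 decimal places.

Answer: -10.0000 0.5556

Derivation:
Initial: x=-10.0000 theta=0.0000
After 1 (propagate distance d=9): x=-10.0000 theta=0.0000
After 2 (thin lens f=18): x=-10.0000 theta=5/9 (≈0.5556)
Rounded to 4 decimal places: x = -10.0000, theta = 0.5556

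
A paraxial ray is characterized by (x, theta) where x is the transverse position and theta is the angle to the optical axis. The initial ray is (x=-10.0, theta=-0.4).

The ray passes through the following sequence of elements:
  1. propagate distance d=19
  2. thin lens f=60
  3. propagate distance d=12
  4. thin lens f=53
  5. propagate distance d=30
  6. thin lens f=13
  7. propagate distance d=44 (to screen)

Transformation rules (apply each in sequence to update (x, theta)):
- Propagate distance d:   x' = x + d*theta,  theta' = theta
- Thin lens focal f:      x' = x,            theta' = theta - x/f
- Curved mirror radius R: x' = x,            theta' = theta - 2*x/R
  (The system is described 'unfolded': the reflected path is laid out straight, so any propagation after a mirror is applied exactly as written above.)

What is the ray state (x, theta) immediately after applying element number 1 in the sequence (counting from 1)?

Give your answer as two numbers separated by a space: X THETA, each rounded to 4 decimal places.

Initial: x=-10.0000 theta=-0.4000
After 1 (propagate distance d=19): x=-17.6000 theta=-0.4000
Rounded to 4 decimal places: x = -17.6000, theta = -0.4000

Answer: -17.6000 -0.4000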